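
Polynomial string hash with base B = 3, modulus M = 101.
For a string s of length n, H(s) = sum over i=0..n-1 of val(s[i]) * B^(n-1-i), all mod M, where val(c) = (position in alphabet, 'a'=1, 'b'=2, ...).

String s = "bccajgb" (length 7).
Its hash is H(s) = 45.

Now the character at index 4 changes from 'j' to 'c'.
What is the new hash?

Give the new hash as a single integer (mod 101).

val('j') = 10, val('c') = 3
Position k = 4, exponent = n-1-k = 2
B^2 mod M = 3^2 mod 101 = 9
Delta = (3 - 10) * 9 mod 101 = 38
New hash = (45 + 38) mod 101 = 83

Answer: 83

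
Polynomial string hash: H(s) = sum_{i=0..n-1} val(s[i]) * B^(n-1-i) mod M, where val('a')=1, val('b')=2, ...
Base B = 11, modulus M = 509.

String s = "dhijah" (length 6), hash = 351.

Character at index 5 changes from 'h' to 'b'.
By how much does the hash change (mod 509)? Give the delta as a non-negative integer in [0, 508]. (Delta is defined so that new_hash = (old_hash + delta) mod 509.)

Answer: 503

Derivation:
Delta formula: (val(new) - val(old)) * B^(n-1-k) mod M
  val('b') - val('h') = 2 - 8 = -6
  B^(n-1-k) = 11^0 mod 509 = 1
  Delta = -6 * 1 mod 509 = 503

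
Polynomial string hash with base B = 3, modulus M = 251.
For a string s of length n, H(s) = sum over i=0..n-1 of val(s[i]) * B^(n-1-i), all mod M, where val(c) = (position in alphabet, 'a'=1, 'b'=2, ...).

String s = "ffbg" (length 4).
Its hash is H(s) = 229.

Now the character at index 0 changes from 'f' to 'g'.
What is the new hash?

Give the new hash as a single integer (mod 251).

val('f') = 6, val('g') = 7
Position k = 0, exponent = n-1-k = 3
B^3 mod M = 3^3 mod 251 = 27
Delta = (7 - 6) * 27 mod 251 = 27
New hash = (229 + 27) mod 251 = 5

Answer: 5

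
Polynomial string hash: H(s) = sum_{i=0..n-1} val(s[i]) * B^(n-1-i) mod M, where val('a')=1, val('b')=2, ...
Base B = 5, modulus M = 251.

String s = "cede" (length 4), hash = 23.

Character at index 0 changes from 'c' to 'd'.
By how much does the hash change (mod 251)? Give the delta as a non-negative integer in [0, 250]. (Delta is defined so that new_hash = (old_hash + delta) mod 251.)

Delta formula: (val(new) - val(old)) * B^(n-1-k) mod M
  val('d') - val('c') = 4 - 3 = 1
  B^(n-1-k) = 5^3 mod 251 = 125
  Delta = 1 * 125 mod 251 = 125

Answer: 125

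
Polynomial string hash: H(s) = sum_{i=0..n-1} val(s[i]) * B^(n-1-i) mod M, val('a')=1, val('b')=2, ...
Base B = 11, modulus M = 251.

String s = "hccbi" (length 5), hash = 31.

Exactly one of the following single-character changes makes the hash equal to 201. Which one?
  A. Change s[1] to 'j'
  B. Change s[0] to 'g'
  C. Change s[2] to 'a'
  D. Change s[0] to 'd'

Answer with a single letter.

Answer: D

Derivation:
Option A: s[1]='c'->'j', delta=(10-3)*11^3 mod 251 = 30, hash=31+30 mod 251 = 61
Option B: s[0]='h'->'g', delta=(7-8)*11^4 mod 251 = 168, hash=31+168 mod 251 = 199
Option C: s[2]='c'->'a', delta=(1-3)*11^2 mod 251 = 9, hash=31+9 mod 251 = 40
Option D: s[0]='h'->'d', delta=(4-8)*11^4 mod 251 = 170, hash=31+170 mod 251 = 201 <-- target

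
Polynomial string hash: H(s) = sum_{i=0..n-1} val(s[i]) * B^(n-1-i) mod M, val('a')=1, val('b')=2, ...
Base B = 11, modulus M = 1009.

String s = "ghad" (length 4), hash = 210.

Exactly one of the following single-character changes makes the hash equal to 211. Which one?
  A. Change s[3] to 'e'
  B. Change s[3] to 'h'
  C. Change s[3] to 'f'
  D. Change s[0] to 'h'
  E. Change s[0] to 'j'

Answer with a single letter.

Answer: A

Derivation:
Option A: s[3]='d'->'e', delta=(5-4)*11^0 mod 1009 = 1, hash=210+1 mod 1009 = 211 <-- target
Option B: s[3]='d'->'h', delta=(8-4)*11^0 mod 1009 = 4, hash=210+4 mod 1009 = 214
Option C: s[3]='d'->'f', delta=(6-4)*11^0 mod 1009 = 2, hash=210+2 mod 1009 = 212
Option D: s[0]='g'->'h', delta=(8-7)*11^3 mod 1009 = 322, hash=210+322 mod 1009 = 532
Option E: s[0]='g'->'j', delta=(10-7)*11^3 mod 1009 = 966, hash=210+966 mod 1009 = 167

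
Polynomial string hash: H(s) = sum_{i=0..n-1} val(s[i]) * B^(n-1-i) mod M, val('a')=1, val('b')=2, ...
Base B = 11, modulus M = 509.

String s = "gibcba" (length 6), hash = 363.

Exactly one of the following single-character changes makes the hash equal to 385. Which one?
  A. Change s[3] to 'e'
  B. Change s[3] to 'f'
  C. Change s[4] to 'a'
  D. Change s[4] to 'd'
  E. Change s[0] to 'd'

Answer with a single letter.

Answer: D

Derivation:
Option A: s[3]='c'->'e', delta=(5-3)*11^2 mod 509 = 242, hash=363+242 mod 509 = 96
Option B: s[3]='c'->'f', delta=(6-3)*11^2 mod 509 = 363, hash=363+363 mod 509 = 217
Option C: s[4]='b'->'a', delta=(1-2)*11^1 mod 509 = 498, hash=363+498 mod 509 = 352
Option D: s[4]='b'->'d', delta=(4-2)*11^1 mod 509 = 22, hash=363+22 mod 509 = 385 <-- target
Option E: s[0]='g'->'d', delta=(4-7)*11^5 mod 509 = 397, hash=363+397 mod 509 = 251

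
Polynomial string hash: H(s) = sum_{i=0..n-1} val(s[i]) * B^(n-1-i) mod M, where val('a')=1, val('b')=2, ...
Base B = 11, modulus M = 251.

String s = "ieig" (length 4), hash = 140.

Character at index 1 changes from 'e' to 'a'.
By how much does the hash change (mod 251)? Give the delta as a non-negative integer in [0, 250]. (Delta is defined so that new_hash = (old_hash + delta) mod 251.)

Delta formula: (val(new) - val(old)) * B^(n-1-k) mod M
  val('a') - val('e') = 1 - 5 = -4
  B^(n-1-k) = 11^2 mod 251 = 121
  Delta = -4 * 121 mod 251 = 18

Answer: 18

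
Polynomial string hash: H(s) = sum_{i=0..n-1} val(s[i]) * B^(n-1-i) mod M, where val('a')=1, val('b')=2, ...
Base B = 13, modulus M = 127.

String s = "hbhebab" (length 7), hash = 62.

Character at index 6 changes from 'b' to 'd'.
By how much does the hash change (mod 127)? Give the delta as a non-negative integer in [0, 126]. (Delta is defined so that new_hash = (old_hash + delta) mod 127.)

Answer: 2

Derivation:
Delta formula: (val(new) - val(old)) * B^(n-1-k) mod M
  val('d') - val('b') = 4 - 2 = 2
  B^(n-1-k) = 13^0 mod 127 = 1
  Delta = 2 * 1 mod 127 = 2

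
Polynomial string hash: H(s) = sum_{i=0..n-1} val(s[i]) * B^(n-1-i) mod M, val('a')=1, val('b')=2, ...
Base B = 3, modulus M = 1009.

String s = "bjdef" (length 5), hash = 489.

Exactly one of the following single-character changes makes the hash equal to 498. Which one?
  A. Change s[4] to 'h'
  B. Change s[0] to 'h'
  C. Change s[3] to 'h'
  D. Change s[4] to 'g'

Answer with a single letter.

Option A: s[4]='f'->'h', delta=(8-6)*3^0 mod 1009 = 2, hash=489+2 mod 1009 = 491
Option B: s[0]='b'->'h', delta=(8-2)*3^4 mod 1009 = 486, hash=489+486 mod 1009 = 975
Option C: s[3]='e'->'h', delta=(8-5)*3^1 mod 1009 = 9, hash=489+9 mod 1009 = 498 <-- target
Option D: s[4]='f'->'g', delta=(7-6)*3^0 mod 1009 = 1, hash=489+1 mod 1009 = 490

Answer: C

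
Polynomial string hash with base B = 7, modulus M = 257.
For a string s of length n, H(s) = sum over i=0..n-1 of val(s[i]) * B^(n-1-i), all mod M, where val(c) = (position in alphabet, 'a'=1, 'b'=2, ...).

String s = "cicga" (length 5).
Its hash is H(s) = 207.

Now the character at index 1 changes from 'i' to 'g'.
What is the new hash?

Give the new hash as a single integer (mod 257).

Answer: 35

Derivation:
val('i') = 9, val('g') = 7
Position k = 1, exponent = n-1-k = 3
B^3 mod M = 7^3 mod 257 = 86
Delta = (7 - 9) * 86 mod 257 = 85
New hash = (207 + 85) mod 257 = 35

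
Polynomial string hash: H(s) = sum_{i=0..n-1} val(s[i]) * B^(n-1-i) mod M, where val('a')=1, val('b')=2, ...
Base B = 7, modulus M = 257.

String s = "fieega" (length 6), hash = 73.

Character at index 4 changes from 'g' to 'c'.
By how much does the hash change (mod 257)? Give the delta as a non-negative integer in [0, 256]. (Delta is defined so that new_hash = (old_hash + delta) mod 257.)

Delta formula: (val(new) - val(old)) * B^(n-1-k) mod M
  val('c') - val('g') = 3 - 7 = -4
  B^(n-1-k) = 7^1 mod 257 = 7
  Delta = -4 * 7 mod 257 = 229

Answer: 229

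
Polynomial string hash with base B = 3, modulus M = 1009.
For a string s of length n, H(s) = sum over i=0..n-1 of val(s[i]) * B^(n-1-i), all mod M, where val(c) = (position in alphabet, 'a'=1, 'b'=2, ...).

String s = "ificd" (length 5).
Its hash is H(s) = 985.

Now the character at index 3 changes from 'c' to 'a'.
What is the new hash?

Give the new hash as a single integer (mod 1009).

Answer: 979

Derivation:
val('c') = 3, val('a') = 1
Position k = 3, exponent = n-1-k = 1
B^1 mod M = 3^1 mod 1009 = 3
Delta = (1 - 3) * 3 mod 1009 = 1003
New hash = (985 + 1003) mod 1009 = 979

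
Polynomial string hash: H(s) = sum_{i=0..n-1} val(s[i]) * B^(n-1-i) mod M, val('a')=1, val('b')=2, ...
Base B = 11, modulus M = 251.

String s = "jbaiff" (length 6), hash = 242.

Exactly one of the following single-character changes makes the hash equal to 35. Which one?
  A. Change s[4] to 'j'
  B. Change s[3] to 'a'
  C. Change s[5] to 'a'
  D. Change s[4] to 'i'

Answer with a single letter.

Option A: s[4]='f'->'j', delta=(10-6)*11^1 mod 251 = 44, hash=242+44 mod 251 = 35 <-- target
Option B: s[3]='i'->'a', delta=(1-9)*11^2 mod 251 = 36, hash=242+36 mod 251 = 27
Option C: s[5]='f'->'a', delta=(1-6)*11^0 mod 251 = 246, hash=242+246 mod 251 = 237
Option D: s[4]='f'->'i', delta=(9-6)*11^1 mod 251 = 33, hash=242+33 mod 251 = 24

Answer: A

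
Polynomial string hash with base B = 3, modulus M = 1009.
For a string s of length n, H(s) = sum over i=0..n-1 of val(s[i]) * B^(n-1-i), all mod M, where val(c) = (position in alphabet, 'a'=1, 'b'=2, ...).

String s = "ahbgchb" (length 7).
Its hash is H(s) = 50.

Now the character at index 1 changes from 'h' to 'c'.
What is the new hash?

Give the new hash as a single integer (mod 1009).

Answer: 853

Derivation:
val('h') = 8, val('c') = 3
Position k = 1, exponent = n-1-k = 5
B^5 mod M = 3^5 mod 1009 = 243
Delta = (3 - 8) * 243 mod 1009 = 803
New hash = (50 + 803) mod 1009 = 853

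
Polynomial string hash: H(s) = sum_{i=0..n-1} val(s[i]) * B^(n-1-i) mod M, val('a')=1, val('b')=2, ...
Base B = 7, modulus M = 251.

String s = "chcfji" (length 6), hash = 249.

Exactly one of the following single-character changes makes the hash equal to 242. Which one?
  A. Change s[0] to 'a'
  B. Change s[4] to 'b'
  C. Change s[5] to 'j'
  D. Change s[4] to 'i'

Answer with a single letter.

Option A: s[0]='c'->'a', delta=(1-3)*7^5 mod 251 = 20, hash=249+20 mod 251 = 18
Option B: s[4]='j'->'b', delta=(2-10)*7^1 mod 251 = 195, hash=249+195 mod 251 = 193
Option C: s[5]='i'->'j', delta=(10-9)*7^0 mod 251 = 1, hash=249+1 mod 251 = 250
Option D: s[4]='j'->'i', delta=(9-10)*7^1 mod 251 = 244, hash=249+244 mod 251 = 242 <-- target

Answer: D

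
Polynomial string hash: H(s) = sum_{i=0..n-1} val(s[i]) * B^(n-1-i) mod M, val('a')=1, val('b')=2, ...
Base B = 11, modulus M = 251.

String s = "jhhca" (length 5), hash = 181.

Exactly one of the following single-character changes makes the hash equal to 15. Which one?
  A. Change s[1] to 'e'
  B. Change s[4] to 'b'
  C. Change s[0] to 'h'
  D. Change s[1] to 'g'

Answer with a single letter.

Option A: s[1]='h'->'e', delta=(5-8)*11^3 mod 251 = 23, hash=181+23 mod 251 = 204
Option B: s[4]='a'->'b', delta=(2-1)*11^0 mod 251 = 1, hash=181+1 mod 251 = 182
Option C: s[0]='j'->'h', delta=(8-10)*11^4 mod 251 = 85, hash=181+85 mod 251 = 15 <-- target
Option D: s[1]='h'->'g', delta=(7-8)*11^3 mod 251 = 175, hash=181+175 mod 251 = 105

Answer: C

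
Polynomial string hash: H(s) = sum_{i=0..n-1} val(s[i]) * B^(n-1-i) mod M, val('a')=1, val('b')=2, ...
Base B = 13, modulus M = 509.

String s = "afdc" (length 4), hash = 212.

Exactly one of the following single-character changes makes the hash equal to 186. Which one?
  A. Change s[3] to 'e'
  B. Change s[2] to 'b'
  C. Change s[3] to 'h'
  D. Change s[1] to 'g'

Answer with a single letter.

Option A: s[3]='c'->'e', delta=(5-3)*13^0 mod 509 = 2, hash=212+2 mod 509 = 214
Option B: s[2]='d'->'b', delta=(2-4)*13^1 mod 509 = 483, hash=212+483 mod 509 = 186 <-- target
Option C: s[3]='c'->'h', delta=(8-3)*13^0 mod 509 = 5, hash=212+5 mod 509 = 217
Option D: s[1]='f'->'g', delta=(7-6)*13^2 mod 509 = 169, hash=212+169 mod 509 = 381

Answer: B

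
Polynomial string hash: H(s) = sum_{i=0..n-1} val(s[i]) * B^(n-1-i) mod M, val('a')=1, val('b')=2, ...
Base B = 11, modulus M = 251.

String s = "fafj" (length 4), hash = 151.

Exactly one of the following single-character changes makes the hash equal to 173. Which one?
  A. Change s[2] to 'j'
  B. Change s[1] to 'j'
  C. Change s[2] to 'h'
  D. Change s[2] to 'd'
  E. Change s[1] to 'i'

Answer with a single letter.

Option A: s[2]='f'->'j', delta=(10-6)*11^1 mod 251 = 44, hash=151+44 mod 251 = 195
Option B: s[1]='a'->'j', delta=(10-1)*11^2 mod 251 = 85, hash=151+85 mod 251 = 236
Option C: s[2]='f'->'h', delta=(8-6)*11^1 mod 251 = 22, hash=151+22 mod 251 = 173 <-- target
Option D: s[2]='f'->'d', delta=(4-6)*11^1 mod 251 = 229, hash=151+229 mod 251 = 129
Option E: s[1]='a'->'i', delta=(9-1)*11^2 mod 251 = 215, hash=151+215 mod 251 = 115

Answer: C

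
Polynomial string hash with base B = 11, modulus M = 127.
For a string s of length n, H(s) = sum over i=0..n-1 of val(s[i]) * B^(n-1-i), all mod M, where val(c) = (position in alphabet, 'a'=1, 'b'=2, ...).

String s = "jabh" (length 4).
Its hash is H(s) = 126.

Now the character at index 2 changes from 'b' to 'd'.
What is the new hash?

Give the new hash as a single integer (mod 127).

val('b') = 2, val('d') = 4
Position k = 2, exponent = n-1-k = 1
B^1 mod M = 11^1 mod 127 = 11
Delta = (4 - 2) * 11 mod 127 = 22
New hash = (126 + 22) mod 127 = 21

Answer: 21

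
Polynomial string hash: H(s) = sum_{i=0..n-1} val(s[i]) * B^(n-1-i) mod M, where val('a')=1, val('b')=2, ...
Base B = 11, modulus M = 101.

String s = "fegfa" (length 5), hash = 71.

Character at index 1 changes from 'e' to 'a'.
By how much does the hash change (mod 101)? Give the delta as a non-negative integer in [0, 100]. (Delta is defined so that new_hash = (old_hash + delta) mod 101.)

Delta formula: (val(new) - val(old)) * B^(n-1-k) mod M
  val('a') - val('e') = 1 - 5 = -4
  B^(n-1-k) = 11^3 mod 101 = 18
  Delta = -4 * 18 mod 101 = 29

Answer: 29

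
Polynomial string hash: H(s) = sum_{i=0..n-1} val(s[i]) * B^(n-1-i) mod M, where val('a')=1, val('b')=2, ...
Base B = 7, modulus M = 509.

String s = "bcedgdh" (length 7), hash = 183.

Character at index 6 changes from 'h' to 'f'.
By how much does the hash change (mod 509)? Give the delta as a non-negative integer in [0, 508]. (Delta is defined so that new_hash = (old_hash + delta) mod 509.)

Delta formula: (val(new) - val(old)) * B^(n-1-k) mod M
  val('f') - val('h') = 6 - 8 = -2
  B^(n-1-k) = 7^0 mod 509 = 1
  Delta = -2 * 1 mod 509 = 507

Answer: 507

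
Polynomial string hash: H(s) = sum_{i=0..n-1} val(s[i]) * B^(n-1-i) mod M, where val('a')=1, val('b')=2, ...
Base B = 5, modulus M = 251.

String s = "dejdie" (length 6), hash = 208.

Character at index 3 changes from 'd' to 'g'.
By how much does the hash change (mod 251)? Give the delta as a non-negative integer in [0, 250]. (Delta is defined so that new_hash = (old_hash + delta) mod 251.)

Answer: 75

Derivation:
Delta formula: (val(new) - val(old)) * B^(n-1-k) mod M
  val('g') - val('d') = 7 - 4 = 3
  B^(n-1-k) = 5^2 mod 251 = 25
  Delta = 3 * 25 mod 251 = 75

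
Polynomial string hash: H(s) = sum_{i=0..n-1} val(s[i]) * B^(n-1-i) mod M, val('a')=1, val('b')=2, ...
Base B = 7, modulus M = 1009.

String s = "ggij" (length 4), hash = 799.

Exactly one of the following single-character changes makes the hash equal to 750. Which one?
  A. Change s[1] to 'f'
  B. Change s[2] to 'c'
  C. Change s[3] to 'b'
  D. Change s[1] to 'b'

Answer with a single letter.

Answer: A

Derivation:
Option A: s[1]='g'->'f', delta=(6-7)*7^2 mod 1009 = 960, hash=799+960 mod 1009 = 750 <-- target
Option B: s[2]='i'->'c', delta=(3-9)*7^1 mod 1009 = 967, hash=799+967 mod 1009 = 757
Option C: s[3]='j'->'b', delta=(2-10)*7^0 mod 1009 = 1001, hash=799+1001 mod 1009 = 791
Option D: s[1]='g'->'b', delta=(2-7)*7^2 mod 1009 = 764, hash=799+764 mod 1009 = 554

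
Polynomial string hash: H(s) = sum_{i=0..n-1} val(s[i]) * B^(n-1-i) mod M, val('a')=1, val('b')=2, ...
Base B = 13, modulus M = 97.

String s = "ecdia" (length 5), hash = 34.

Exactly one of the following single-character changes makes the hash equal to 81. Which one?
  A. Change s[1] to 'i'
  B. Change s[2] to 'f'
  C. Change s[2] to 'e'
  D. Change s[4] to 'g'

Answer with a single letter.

Option A: s[1]='c'->'i', delta=(9-3)*13^3 mod 97 = 87, hash=34+87 mod 97 = 24
Option B: s[2]='d'->'f', delta=(6-4)*13^2 mod 97 = 47, hash=34+47 mod 97 = 81 <-- target
Option C: s[2]='d'->'e', delta=(5-4)*13^2 mod 97 = 72, hash=34+72 mod 97 = 9
Option D: s[4]='a'->'g', delta=(7-1)*13^0 mod 97 = 6, hash=34+6 mod 97 = 40

Answer: B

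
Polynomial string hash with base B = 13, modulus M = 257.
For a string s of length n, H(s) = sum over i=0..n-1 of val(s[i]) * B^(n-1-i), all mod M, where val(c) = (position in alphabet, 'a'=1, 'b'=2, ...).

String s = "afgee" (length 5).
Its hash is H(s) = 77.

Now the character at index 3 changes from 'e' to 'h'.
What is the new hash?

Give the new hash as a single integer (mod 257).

val('e') = 5, val('h') = 8
Position k = 3, exponent = n-1-k = 1
B^1 mod M = 13^1 mod 257 = 13
Delta = (8 - 5) * 13 mod 257 = 39
New hash = (77 + 39) mod 257 = 116

Answer: 116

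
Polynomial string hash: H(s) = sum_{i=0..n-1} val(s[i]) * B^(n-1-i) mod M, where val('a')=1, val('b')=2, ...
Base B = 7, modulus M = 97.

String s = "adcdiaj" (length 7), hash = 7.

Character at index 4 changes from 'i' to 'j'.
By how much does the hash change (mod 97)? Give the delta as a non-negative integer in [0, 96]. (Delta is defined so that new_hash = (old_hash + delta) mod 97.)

Answer: 49

Derivation:
Delta formula: (val(new) - val(old)) * B^(n-1-k) mod M
  val('j') - val('i') = 10 - 9 = 1
  B^(n-1-k) = 7^2 mod 97 = 49
  Delta = 1 * 49 mod 97 = 49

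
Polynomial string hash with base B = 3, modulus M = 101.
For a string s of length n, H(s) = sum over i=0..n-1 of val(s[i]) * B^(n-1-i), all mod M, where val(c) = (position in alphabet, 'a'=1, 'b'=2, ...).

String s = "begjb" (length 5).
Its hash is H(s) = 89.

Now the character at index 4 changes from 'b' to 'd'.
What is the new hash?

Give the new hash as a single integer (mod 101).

val('b') = 2, val('d') = 4
Position k = 4, exponent = n-1-k = 0
B^0 mod M = 3^0 mod 101 = 1
Delta = (4 - 2) * 1 mod 101 = 2
New hash = (89 + 2) mod 101 = 91

Answer: 91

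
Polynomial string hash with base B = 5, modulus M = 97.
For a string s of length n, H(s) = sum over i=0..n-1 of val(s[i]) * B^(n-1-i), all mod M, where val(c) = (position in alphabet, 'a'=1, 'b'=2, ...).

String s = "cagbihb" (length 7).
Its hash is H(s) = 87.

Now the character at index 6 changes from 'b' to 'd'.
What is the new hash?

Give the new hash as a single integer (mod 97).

Answer: 89

Derivation:
val('b') = 2, val('d') = 4
Position k = 6, exponent = n-1-k = 0
B^0 mod M = 5^0 mod 97 = 1
Delta = (4 - 2) * 1 mod 97 = 2
New hash = (87 + 2) mod 97 = 89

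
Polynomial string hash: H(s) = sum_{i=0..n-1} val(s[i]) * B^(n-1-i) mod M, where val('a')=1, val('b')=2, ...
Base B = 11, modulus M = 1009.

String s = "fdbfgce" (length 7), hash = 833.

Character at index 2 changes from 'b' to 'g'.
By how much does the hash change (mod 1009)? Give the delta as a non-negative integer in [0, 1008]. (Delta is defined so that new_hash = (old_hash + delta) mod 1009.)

Delta formula: (val(new) - val(old)) * B^(n-1-k) mod M
  val('g') - val('b') = 7 - 2 = 5
  B^(n-1-k) = 11^4 mod 1009 = 515
  Delta = 5 * 515 mod 1009 = 557

Answer: 557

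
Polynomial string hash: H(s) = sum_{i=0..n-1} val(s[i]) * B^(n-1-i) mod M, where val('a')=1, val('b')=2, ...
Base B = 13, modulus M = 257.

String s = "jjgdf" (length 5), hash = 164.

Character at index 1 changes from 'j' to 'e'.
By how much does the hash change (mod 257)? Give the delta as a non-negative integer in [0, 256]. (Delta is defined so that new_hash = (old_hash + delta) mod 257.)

Delta formula: (val(new) - val(old)) * B^(n-1-k) mod M
  val('e') - val('j') = 5 - 10 = -5
  B^(n-1-k) = 13^3 mod 257 = 141
  Delta = -5 * 141 mod 257 = 66

Answer: 66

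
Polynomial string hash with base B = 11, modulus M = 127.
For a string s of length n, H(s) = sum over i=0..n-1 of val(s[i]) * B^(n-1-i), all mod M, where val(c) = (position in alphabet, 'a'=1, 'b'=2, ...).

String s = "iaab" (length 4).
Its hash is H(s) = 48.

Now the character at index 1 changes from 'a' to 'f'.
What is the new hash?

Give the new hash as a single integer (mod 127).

val('a') = 1, val('f') = 6
Position k = 1, exponent = n-1-k = 2
B^2 mod M = 11^2 mod 127 = 121
Delta = (6 - 1) * 121 mod 127 = 97
New hash = (48 + 97) mod 127 = 18

Answer: 18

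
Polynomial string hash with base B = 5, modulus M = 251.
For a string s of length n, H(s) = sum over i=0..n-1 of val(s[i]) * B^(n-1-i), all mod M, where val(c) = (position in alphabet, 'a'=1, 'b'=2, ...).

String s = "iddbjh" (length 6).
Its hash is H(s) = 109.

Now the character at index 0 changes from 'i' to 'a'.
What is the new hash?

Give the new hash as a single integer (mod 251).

Answer: 209

Derivation:
val('i') = 9, val('a') = 1
Position k = 0, exponent = n-1-k = 5
B^5 mod M = 5^5 mod 251 = 113
Delta = (1 - 9) * 113 mod 251 = 100
New hash = (109 + 100) mod 251 = 209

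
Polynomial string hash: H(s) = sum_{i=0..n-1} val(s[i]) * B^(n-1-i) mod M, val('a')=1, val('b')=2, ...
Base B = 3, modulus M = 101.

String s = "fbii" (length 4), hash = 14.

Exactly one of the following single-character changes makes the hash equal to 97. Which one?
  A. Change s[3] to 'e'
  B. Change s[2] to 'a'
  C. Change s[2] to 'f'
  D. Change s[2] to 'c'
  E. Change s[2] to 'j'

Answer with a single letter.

Answer: D

Derivation:
Option A: s[3]='i'->'e', delta=(5-9)*3^0 mod 101 = 97, hash=14+97 mod 101 = 10
Option B: s[2]='i'->'a', delta=(1-9)*3^1 mod 101 = 77, hash=14+77 mod 101 = 91
Option C: s[2]='i'->'f', delta=(6-9)*3^1 mod 101 = 92, hash=14+92 mod 101 = 5
Option D: s[2]='i'->'c', delta=(3-9)*3^1 mod 101 = 83, hash=14+83 mod 101 = 97 <-- target
Option E: s[2]='i'->'j', delta=(10-9)*3^1 mod 101 = 3, hash=14+3 mod 101 = 17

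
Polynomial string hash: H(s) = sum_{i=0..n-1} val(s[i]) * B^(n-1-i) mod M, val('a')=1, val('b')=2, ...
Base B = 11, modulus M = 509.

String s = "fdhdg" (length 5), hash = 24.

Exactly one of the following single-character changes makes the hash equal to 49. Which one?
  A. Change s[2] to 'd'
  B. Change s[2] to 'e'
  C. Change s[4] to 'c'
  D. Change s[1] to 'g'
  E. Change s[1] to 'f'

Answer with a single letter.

Answer: A

Derivation:
Option A: s[2]='h'->'d', delta=(4-8)*11^2 mod 509 = 25, hash=24+25 mod 509 = 49 <-- target
Option B: s[2]='h'->'e', delta=(5-8)*11^2 mod 509 = 146, hash=24+146 mod 509 = 170
Option C: s[4]='g'->'c', delta=(3-7)*11^0 mod 509 = 505, hash=24+505 mod 509 = 20
Option D: s[1]='d'->'g', delta=(7-4)*11^3 mod 509 = 430, hash=24+430 mod 509 = 454
Option E: s[1]='d'->'f', delta=(6-4)*11^3 mod 509 = 117, hash=24+117 mod 509 = 141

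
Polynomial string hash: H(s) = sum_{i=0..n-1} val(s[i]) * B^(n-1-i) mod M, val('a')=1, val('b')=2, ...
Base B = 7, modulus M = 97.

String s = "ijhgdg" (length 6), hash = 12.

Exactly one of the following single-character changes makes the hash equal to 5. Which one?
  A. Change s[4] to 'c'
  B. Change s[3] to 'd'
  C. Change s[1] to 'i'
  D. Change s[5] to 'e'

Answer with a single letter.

Option A: s[4]='d'->'c', delta=(3-4)*7^1 mod 97 = 90, hash=12+90 mod 97 = 5 <-- target
Option B: s[3]='g'->'d', delta=(4-7)*7^2 mod 97 = 47, hash=12+47 mod 97 = 59
Option C: s[1]='j'->'i', delta=(9-10)*7^4 mod 97 = 24, hash=12+24 mod 97 = 36
Option D: s[5]='g'->'e', delta=(5-7)*7^0 mod 97 = 95, hash=12+95 mod 97 = 10

Answer: A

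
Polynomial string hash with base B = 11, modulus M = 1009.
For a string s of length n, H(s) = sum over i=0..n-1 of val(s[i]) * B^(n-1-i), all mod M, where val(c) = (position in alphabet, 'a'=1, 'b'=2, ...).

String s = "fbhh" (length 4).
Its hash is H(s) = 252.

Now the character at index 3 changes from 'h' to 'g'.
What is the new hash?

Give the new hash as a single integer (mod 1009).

val('h') = 8, val('g') = 7
Position k = 3, exponent = n-1-k = 0
B^0 mod M = 11^0 mod 1009 = 1
Delta = (7 - 8) * 1 mod 1009 = 1008
New hash = (252 + 1008) mod 1009 = 251

Answer: 251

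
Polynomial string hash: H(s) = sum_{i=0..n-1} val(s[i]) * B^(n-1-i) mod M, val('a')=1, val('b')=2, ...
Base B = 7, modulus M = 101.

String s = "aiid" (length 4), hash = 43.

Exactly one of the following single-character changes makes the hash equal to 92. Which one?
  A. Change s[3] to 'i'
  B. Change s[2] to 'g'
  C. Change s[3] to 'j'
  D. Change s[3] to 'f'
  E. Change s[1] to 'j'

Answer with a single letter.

Option A: s[3]='d'->'i', delta=(9-4)*7^0 mod 101 = 5, hash=43+5 mod 101 = 48
Option B: s[2]='i'->'g', delta=(7-9)*7^1 mod 101 = 87, hash=43+87 mod 101 = 29
Option C: s[3]='d'->'j', delta=(10-4)*7^0 mod 101 = 6, hash=43+6 mod 101 = 49
Option D: s[3]='d'->'f', delta=(6-4)*7^0 mod 101 = 2, hash=43+2 mod 101 = 45
Option E: s[1]='i'->'j', delta=(10-9)*7^2 mod 101 = 49, hash=43+49 mod 101 = 92 <-- target

Answer: E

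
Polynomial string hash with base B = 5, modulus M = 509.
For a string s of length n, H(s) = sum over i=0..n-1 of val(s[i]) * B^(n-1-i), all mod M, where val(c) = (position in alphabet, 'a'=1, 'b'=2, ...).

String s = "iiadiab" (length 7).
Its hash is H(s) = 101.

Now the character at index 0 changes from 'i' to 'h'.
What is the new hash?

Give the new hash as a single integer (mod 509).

val('i') = 9, val('h') = 8
Position k = 0, exponent = n-1-k = 6
B^6 mod M = 5^6 mod 509 = 355
Delta = (8 - 9) * 355 mod 509 = 154
New hash = (101 + 154) mod 509 = 255

Answer: 255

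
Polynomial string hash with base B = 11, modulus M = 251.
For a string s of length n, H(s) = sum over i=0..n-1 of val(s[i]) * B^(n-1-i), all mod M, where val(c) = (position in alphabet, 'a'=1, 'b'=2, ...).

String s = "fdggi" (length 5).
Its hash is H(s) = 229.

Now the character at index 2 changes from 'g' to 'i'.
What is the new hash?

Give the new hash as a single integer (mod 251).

Answer: 220

Derivation:
val('g') = 7, val('i') = 9
Position k = 2, exponent = n-1-k = 2
B^2 mod M = 11^2 mod 251 = 121
Delta = (9 - 7) * 121 mod 251 = 242
New hash = (229 + 242) mod 251 = 220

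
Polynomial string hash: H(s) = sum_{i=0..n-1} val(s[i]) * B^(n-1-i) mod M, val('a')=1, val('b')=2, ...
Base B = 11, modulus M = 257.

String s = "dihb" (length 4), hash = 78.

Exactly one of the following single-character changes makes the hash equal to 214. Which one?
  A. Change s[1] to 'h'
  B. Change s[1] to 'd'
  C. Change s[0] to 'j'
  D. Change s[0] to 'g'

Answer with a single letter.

Option A: s[1]='i'->'h', delta=(8-9)*11^2 mod 257 = 136, hash=78+136 mod 257 = 214 <-- target
Option B: s[1]='i'->'d', delta=(4-9)*11^2 mod 257 = 166, hash=78+166 mod 257 = 244
Option C: s[0]='d'->'j', delta=(10-4)*11^3 mod 257 = 19, hash=78+19 mod 257 = 97
Option D: s[0]='d'->'g', delta=(7-4)*11^3 mod 257 = 138, hash=78+138 mod 257 = 216

Answer: A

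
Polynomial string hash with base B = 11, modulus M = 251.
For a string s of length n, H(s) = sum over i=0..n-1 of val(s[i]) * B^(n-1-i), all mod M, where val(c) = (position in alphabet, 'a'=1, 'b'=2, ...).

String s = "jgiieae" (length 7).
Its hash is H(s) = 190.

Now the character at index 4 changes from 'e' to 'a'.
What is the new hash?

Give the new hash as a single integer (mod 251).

Answer: 208

Derivation:
val('e') = 5, val('a') = 1
Position k = 4, exponent = n-1-k = 2
B^2 mod M = 11^2 mod 251 = 121
Delta = (1 - 5) * 121 mod 251 = 18
New hash = (190 + 18) mod 251 = 208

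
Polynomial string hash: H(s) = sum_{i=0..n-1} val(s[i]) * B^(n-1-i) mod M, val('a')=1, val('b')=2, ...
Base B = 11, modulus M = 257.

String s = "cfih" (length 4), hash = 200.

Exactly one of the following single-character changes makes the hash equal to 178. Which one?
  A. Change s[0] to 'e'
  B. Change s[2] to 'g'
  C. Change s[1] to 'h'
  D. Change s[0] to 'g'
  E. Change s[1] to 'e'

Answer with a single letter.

Answer: B

Derivation:
Option A: s[0]='c'->'e', delta=(5-3)*11^3 mod 257 = 92, hash=200+92 mod 257 = 35
Option B: s[2]='i'->'g', delta=(7-9)*11^1 mod 257 = 235, hash=200+235 mod 257 = 178 <-- target
Option C: s[1]='f'->'h', delta=(8-6)*11^2 mod 257 = 242, hash=200+242 mod 257 = 185
Option D: s[0]='c'->'g', delta=(7-3)*11^3 mod 257 = 184, hash=200+184 mod 257 = 127
Option E: s[1]='f'->'e', delta=(5-6)*11^2 mod 257 = 136, hash=200+136 mod 257 = 79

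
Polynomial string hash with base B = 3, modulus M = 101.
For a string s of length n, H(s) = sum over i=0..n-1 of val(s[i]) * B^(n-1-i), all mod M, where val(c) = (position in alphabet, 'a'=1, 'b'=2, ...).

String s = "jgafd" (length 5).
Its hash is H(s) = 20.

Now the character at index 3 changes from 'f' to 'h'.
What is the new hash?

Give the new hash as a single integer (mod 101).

val('f') = 6, val('h') = 8
Position k = 3, exponent = n-1-k = 1
B^1 mod M = 3^1 mod 101 = 3
Delta = (8 - 6) * 3 mod 101 = 6
New hash = (20 + 6) mod 101 = 26

Answer: 26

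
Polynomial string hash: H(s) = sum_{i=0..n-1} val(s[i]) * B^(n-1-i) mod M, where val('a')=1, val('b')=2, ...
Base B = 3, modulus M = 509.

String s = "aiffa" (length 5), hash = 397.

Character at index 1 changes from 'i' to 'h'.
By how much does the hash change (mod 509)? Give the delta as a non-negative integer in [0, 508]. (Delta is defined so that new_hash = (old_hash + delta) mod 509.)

Delta formula: (val(new) - val(old)) * B^(n-1-k) mod M
  val('h') - val('i') = 8 - 9 = -1
  B^(n-1-k) = 3^3 mod 509 = 27
  Delta = -1 * 27 mod 509 = 482

Answer: 482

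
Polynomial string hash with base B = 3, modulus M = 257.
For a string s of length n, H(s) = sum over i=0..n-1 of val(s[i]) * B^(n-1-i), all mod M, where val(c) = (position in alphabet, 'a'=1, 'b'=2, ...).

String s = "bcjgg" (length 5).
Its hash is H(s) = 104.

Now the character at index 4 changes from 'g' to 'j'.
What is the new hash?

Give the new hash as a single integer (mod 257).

val('g') = 7, val('j') = 10
Position k = 4, exponent = n-1-k = 0
B^0 mod M = 3^0 mod 257 = 1
Delta = (10 - 7) * 1 mod 257 = 3
New hash = (104 + 3) mod 257 = 107

Answer: 107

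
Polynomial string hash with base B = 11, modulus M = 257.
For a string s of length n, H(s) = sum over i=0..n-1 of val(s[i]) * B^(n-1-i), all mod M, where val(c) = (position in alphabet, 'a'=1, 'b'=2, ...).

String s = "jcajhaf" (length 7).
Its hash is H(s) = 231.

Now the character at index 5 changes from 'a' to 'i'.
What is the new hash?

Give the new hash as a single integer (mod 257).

val('a') = 1, val('i') = 9
Position k = 5, exponent = n-1-k = 1
B^1 mod M = 11^1 mod 257 = 11
Delta = (9 - 1) * 11 mod 257 = 88
New hash = (231 + 88) mod 257 = 62

Answer: 62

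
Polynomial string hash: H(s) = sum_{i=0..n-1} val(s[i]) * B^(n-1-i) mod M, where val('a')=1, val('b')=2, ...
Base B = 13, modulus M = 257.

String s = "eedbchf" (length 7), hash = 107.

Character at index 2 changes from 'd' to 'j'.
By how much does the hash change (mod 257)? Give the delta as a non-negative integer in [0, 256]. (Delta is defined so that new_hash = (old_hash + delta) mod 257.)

Delta formula: (val(new) - val(old)) * B^(n-1-k) mod M
  val('j') - val('d') = 10 - 4 = 6
  B^(n-1-k) = 13^4 mod 257 = 34
  Delta = 6 * 34 mod 257 = 204

Answer: 204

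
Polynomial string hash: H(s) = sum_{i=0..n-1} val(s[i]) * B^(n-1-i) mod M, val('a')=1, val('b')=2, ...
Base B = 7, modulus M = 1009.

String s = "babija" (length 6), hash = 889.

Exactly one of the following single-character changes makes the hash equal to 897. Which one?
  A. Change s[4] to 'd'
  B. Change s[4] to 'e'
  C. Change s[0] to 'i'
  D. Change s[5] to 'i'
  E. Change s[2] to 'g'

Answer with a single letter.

Option A: s[4]='j'->'d', delta=(4-10)*7^1 mod 1009 = 967, hash=889+967 mod 1009 = 847
Option B: s[4]='j'->'e', delta=(5-10)*7^1 mod 1009 = 974, hash=889+974 mod 1009 = 854
Option C: s[0]='b'->'i', delta=(9-2)*7^5 mod 1009 = 605, hash=889+605 mod 1009 = 485
Option D: s[5]='a'->'i', delta=(9-1)*7^0 mod 1009 = 8, hash=889+8 mod 1009 = 897 <-- target
Option E: s[2]='b'->'g', delta=(7-2)*7^3 mod 1009 = 706, hash=889+706 mod 1009 = 586

Answer: D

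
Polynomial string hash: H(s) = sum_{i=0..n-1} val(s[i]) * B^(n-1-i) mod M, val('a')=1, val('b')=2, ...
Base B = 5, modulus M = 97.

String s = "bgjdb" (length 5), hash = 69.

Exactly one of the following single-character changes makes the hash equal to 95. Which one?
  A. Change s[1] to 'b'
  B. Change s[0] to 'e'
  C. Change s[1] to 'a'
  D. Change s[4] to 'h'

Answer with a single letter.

Answer: C

Derivation:
Option A: s[1]='g'->'b', delta=(2-7)*5^3 mod 97 = 54, hash=69+54 mod 97 = 26
Option B: s[0]='b'->'e', delta=(5-2)*5^4 mod 97 = 32, hash=69+32 mod 97 = 4
Option C: s[1]='g'->'a', delta=(1-7)*5^3 mod 97 = 26, hash=69+26 mod 97 = 95 <-- target
Option D: s[4]='b'->'h', delta=(8-2)*5^0 mod 97 = 6, hash=69+6 mod 97 = 75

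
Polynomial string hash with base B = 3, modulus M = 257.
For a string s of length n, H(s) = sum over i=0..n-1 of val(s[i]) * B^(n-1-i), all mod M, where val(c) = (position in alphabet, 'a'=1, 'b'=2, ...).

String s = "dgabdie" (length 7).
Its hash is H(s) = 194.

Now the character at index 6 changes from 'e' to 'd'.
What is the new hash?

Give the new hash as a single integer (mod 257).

Answer: 193

Derivation:
val('e') = 5, val('d') = 4
Position k = 6, exponent = n-1-k = 0
B^0 mod M = 3^0 mod 257 = 1
Delta = (4 - 5) * 1 mod 257 = 256
New hash = (194 + 256) mod 257 = 193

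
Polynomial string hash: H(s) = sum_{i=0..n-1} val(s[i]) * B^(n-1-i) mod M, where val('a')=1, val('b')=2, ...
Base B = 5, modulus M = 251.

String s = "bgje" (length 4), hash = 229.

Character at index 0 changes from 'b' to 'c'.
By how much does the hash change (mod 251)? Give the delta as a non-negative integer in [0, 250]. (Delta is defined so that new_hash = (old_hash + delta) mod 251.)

Delta formula: (val(new) - val(old)) * B^(n-1-k) mod M
  val('c') - val('b') = 3 - 2 = 1
  B^(n-1-k) = 5^3 mod 251 = 125
  Delta = 1 * 125 mod 251 = 125

Answer: 125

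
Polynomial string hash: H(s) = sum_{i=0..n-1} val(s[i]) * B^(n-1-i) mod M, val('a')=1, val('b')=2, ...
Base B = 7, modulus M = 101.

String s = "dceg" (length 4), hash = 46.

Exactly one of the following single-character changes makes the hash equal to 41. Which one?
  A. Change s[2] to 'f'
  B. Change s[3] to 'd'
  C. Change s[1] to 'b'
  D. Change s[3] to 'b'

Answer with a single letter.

Answer: D

Derivation:
Option A: s[2]='e'->'f', delta=(6-5)*7^1 mod 101 = 7, hash=46+7 mod 101 = 53
Option B: s[3]='g'->'d', delta=(4-7)*7^0 mod 101 = 98, hash=46+98 mod 101 = 43
Option C: s[1]='c'->'b', delta=(2-3)*7^2 mod 101 = 52, hash=46+52 mod 101 = 98
Option D: s[3]='g'->'b', delta=(2-7)*7^0 mod 101 = 96, hash=46+96 mod 101 = 41 <-- target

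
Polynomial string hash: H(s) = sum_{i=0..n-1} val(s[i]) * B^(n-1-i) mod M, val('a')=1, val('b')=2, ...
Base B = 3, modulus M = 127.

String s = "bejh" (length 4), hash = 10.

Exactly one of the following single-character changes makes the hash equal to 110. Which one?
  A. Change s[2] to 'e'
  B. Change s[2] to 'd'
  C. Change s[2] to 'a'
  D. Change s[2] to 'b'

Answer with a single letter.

Answer: C

Derivation:
Option A: s[2]='j'->'e', delta=(5-10)*3^1 mod 127 = 112, hash=10+112 mod 127 = 122
Option B: s[2]='j'->'d', delta=(4-10)*3^1 mod 127 = 109, hash=10+109 mod 127 = 119
Option C: s[2]='j'->'a', delta=(1-10)*3^1 mod 127 = 100, hash=10+100 mod 127 = 110 <-- target
Option D: s[2]='j'->'b', delta=(2-10)*3^1 mod 127 = 103, hash=10+103 mod 127 = 113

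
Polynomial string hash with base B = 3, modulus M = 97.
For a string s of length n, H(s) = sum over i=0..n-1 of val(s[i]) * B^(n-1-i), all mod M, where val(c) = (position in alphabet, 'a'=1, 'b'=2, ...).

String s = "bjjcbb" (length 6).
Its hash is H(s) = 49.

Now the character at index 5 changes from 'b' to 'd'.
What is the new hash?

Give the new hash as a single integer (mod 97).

Answer: 51

Derivation:
val('b') = 2, val('d') = 4
Position k = 5, exponent = n-1-k = 0
B^0 mod M = 3^0 mod 97 = 1
Delta = (4 - 2) * 1 mod 97 = 2
New hash = (49 + 2) mod 97 = 51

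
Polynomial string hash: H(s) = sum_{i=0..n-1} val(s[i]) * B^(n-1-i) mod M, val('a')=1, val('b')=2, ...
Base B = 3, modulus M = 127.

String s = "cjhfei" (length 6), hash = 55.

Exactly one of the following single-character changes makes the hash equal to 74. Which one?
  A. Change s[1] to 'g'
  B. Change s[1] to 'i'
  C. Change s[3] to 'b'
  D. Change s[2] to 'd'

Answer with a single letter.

Answer: D

Derivation:
Option A: s[1]='j'->'g', delta=(7-10)*3^4 mod 127 = 11, hash=55+11 mod 127 = 66
Option B: s[1]='j'->'i', delta=(9-10)*3^4 mod 127 = 46, hash=55+46 mod 127 = 101
Option C: s[3]='f'->'b', delta=(2-6)*3^2 mod 127 = 91, hash=55+91 mod 127 = 19
Option D: s[2]='h'->'d', delta=(4-8)*3^3 mod 127 = 19, hash=55+19 mod 127 = 74 <-- target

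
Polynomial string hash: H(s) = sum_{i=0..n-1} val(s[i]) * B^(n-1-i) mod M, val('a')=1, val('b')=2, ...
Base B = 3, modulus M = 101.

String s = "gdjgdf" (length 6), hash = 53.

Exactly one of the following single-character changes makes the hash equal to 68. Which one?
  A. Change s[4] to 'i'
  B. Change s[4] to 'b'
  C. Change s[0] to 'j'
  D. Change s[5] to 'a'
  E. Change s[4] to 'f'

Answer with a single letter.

Option A: s[4]='d'->'i', delta=(9-4)*3^1 mod 101 = 15, hash=53+15 mod 101 = 68 <-- target
Option B: s[4]='d'->'b', delta=(2-4)*3^1 mod 101 = 95, hash=53+95 mod 101 = 47
Option C: s[0]='g'->'j', delta=(10-7)*3^5 mod 101 = 22, hash=53+22 mod 101 = 75
Option D: s[5]='f'->'a', delta=(1-6)*3^0 mod 101 = 96, hash=53+96 mod 101 = 48
Option E: s[4]='d'->'f', delta=(6-4)*3^1 mod 101 = 6, hash=53+6 mod 101 = 59

Answer: A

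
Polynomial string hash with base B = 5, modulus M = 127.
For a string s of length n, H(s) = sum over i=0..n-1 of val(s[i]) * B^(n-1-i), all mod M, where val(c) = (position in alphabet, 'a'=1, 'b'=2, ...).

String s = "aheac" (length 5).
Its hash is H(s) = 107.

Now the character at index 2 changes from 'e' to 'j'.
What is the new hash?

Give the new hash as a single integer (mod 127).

Answer: 105

Derivation:
val('e') = 5, val('j') = 10
Position k = 2, exponent = n-1-k = 2
B^2 mod M = 5^2 mod 127 = 25
Delta = (10 - 5) * 25 mod 127 = 125
New hash = (107 + 125) mod 127 = 105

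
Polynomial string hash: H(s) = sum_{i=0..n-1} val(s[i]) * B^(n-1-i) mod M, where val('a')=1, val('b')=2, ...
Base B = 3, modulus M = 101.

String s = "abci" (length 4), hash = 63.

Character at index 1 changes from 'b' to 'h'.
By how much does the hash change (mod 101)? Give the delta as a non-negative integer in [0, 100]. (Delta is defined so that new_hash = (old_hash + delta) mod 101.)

Answer: 54

Derivation:
Delta formula: (val(new) - val(old)) * B^(n-1-k) mod M
  val('h') - val('b') = 8 - 2 = 6
  B^(n-1-k) = 3^2 mod 101 = 9
  Delta = 6 * 9 mod 101 = 54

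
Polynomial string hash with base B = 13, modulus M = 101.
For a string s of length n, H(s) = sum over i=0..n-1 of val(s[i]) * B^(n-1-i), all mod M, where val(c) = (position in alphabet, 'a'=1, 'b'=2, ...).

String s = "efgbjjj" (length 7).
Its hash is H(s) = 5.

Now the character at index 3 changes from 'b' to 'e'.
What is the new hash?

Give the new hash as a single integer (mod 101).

Answer: 31

Derivation:
val('b') = 2, val('e') = 5
Position k = 3, exponent = n-1-k = 3
B^3 mod M = 13^3 mod 101 = 76
Delta = (5 - 2) * 76 mod 101 = 26
New hash = (5 + 26) mod 101 = 31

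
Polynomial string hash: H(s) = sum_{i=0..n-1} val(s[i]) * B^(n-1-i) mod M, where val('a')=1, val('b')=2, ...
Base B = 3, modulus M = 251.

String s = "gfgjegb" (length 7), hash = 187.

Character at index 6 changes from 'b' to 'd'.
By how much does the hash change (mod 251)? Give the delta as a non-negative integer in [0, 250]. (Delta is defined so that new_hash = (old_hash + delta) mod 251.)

Answer: 2

Derivation:
Delta formula: (val(new) - val(old)) * B^(n-1-k) mod M
  val('d') - val('b') = 4 - 2 = 2
  B^(n-1-k) = 3^0 mod 251 = 1
  Delta = 2 * 1 mod 251 = 2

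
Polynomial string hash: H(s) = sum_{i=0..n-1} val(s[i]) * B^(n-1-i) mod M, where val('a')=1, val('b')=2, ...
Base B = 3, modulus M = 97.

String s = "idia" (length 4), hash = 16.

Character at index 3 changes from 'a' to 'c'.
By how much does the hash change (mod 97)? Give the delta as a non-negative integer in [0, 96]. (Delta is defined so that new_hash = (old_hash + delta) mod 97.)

Answer: 2

Derivation:
Delta formula: (val(new) - val(old)) * B^(n-1-k) mod M
  val('c') - val('a') = 3 - 1 = 2
  B^(n-1-k) = 3^0 mod 97 = 1
  Delta = 2 * 1 mod 97 = 2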